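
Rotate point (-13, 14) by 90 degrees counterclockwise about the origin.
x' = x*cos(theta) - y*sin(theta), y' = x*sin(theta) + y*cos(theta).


cos(90) = 0, sin(90) = 1
x' = -13*0 - 14*1 = -14
y' = -13*1 + 14*0 = -13

(-14, -13)


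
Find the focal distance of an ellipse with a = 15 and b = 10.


c^2 = 15^2 - 10^2 = 225 - 100 = 125
c = sqrt(125) = 11.1803

c = 11.1803


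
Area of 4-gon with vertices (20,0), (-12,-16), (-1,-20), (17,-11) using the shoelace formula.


sum(xi*y_{i+1}) = 20*(-16) - 12*(-20) - 1*(-11) + 17*0 = -69
sum(yi*x_{i+1}) = 0*(-12) - 16*(-1) - 20*17 - 11*20 = -544
Area = |-69 + 544|/2 = 475/2 = 237.5000

237.5000 sq units


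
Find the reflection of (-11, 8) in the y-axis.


Reflection rule for y-axis: (-x, y)
(-11, 8) -> (11, 8)

(11, 8)


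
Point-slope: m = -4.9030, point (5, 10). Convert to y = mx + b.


y - 10 = -4.9030(x - 5)
y = -4.9030x + 10 + 4.9030*5
y = -4.9030x + 34.5150

y = -4.9030x + 34.5150


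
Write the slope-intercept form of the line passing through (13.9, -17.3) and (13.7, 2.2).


m = (19.5)/(-0.2) = -97.5000
b = y1 - m*x1 = -17.3 - (19.5*13.9)/(-0.2) = -17.3 + 1355.2500 = 1337.9500

y = -97.5000x + 1337.9500


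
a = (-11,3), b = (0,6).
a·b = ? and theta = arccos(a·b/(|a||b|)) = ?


a·b = -11*0 + 3*6 = 0 + 18 = 18
|a| = sqrt(121+9) = 11.4018
|b| = sqrt(0+36) = 6.0000
cos(theta) = 18/(sqrt(130)*sqrt(36)) = 18/sqrt(4680) = 0.263117
theta = arccos(18/sqrt(4680)) = 74.7449 degrees

a·b = 18, theta = 74.7449 deg


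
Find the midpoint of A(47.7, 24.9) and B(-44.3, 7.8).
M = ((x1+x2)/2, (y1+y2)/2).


Mx = (47.7 - 44.3)/2 = 3.4/2 = 1.7000
My = (24.9 + 7.8)/2 = 32.7/2 = 16.3500

(1.7000, 16.3500)


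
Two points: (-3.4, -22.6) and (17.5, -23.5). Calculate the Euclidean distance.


dx = 17.5 + 3.4 = 20.9
dy = -23.5 + 22.6 = -0.9
d = sqrt(436.81 + 0.81) = sqrt(437.62) = 20.9194

20.9194


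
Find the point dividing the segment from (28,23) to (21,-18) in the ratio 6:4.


Px = (6*21 + 4*28)/10 = 238/10 = 23.8000
Py = (6*(-18) + 4*23)/10 = -16/10 = -1.6000

P = (23.8000, -1.6000)


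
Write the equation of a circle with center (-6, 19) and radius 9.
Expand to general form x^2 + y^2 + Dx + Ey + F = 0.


(x+ 6)^2 + (y-19)^2 = 9^2
D = -2h = 12, E = -2k = -38
F = h^2+k^2-r^2 = 36+361-81 = 316

x^2 + y^2 + 12x - 38y + 316 = 0


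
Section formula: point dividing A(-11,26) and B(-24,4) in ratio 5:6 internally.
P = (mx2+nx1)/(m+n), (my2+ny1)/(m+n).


Px = (5*(-24) + 6*(-11))/11 = -186/11 = -16.9091
Py = (5*4 + 6*26)/11 = 176/11 = 16.0000

P = (-16.9091, 16.0000)


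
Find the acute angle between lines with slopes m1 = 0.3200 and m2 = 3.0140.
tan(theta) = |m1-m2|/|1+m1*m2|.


m1-m2 = -2.694
1+m1*m2 = 1.96448
tan(theta) = |-2.694/1.96448| = 1.371355
theta = arctan(|-2.694/1.96448|) = 53.9003 degrees (acute angle)

53.9003 degrees


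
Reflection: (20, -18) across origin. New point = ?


Reflection rule for origin: (-x, -y)
(20, -18) -> (-20, 18)

(-20, 18)


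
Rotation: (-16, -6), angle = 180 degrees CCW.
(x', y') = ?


cos(180) = -1, sin(180) = 0
x' = -16*(-1) + 6*0 = 16
y' = -16*0 - 6*(-1) = 6

(16, 6)


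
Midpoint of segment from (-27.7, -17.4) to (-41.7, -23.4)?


Mx = (-27.7 - 41.7)/2 = -69.4/2 = -34.7000
My = (-17.4 - 23.4)/2 = -40.8/2 = -20.4000

(-34.7000, -20.4000)


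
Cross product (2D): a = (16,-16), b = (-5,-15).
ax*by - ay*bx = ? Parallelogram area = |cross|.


cross = 16*(-15) + 16*(-5) = -240 - 80 = -320
Parallelogram area = |-320| = 320

cross = -320, parallelogram area = 320


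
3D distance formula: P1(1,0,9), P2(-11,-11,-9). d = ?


dx=-12, dy=-11, dz=-18
d = sqrt(144+121+324) = sqrt(589) = 24.2693

24.2693


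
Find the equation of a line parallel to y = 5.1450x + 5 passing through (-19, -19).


Parallel lines have equal slopes.
m2 = 5.1450
b2 = -19 - 5.1450*(-19) = 78.7550

y = 5.1450x + 78.7550


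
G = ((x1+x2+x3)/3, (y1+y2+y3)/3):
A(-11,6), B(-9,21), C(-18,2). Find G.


Gx = (-11- 9- 18)/3 = -38/3 = -12.6667
Gy = (6+21+2)/3 = 29/3 = 9.6667

G = (-12.6667, 9.6667)


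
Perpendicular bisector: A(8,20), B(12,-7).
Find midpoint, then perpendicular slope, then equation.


Midpoint = (10, 6.5)
Slope of AB = dy/dx = -27/4 = -6.7500
Perp slope = -dx/dy = 4/27 = 0.1481
b = My - (perp slope)*Mx = 6.5 + (4*10)/(-27) = 6.5 - 1.4815 = 5.0185

y = 0.1481x + 5.0185


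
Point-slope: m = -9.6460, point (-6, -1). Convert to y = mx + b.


y + 1 = -9.6460(x + 6)
y = -9.6460x - 1 + 9.6460*(-6)
y = -9.6460x - 58.8760

y = -9.6460x - 58.8760


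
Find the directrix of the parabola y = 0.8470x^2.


a = 0.8470
1/(4a) = 0.2952
directrix: y = -0.2952 = -0.2952

y = -0.2952


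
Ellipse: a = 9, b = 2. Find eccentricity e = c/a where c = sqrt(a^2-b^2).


c = sqrt(81-4) = sqrt(77) = 8.7750
e = c/a = sqrt(77)/9 = 0.9750

e = 0.9750


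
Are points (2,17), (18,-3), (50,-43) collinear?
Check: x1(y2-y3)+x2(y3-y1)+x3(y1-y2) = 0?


2*(-3+ 43) + 18*(-43-17) + 50*(17+ 3)
= 80 - 1080 + 1000 = 0

Yes, collinear (determinant = 0)


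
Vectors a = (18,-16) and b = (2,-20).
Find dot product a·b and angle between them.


a·b = 18*2 - 16*(-20) = 36 + 320 = 356
|a| = sqrt(324+256) = 24.0832
|b| = sqrt(4+400) = 20.0998
cos(theta) = 356/(sqrt(580)*sqrt(404)) = 356/sqrt(234320) = 0.735437
theta = arccos(356/sqrt(234320)) = 42.6559 degrees

a·b = 356, theta = 42.6559 deg


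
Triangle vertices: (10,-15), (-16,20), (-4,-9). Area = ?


10*(20+ 9) = 290
-16*(-9+ 15) = -96
-4*(-15-20) = 140
sum = 334
Area = |334|/2 = 167.0000

167.0000 sq units


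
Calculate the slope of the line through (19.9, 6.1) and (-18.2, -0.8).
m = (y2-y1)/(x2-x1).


dy = -0.8 - 6.1 = -6.9
dx = -18.2 - 19.9 = -38.1
m = -6.9/(-38.1) = 0.1811

m = 0.1811


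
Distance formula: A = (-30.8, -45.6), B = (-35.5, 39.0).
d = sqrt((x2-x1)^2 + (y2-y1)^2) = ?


dx = -35.5 + 30.8 = -4.7
dy = 39.0 + 45.6 = 84.6
d = sqrt(22.09 + 7157.16) = sqrt(7179.25) = 84.7305

84.7305


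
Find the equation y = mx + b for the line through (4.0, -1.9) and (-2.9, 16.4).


m = (18.3)/(-6.9) = -2.6522
b = y1 - m*x1 = -1.9 - (18.3*4.0)/(-6.9) = -1.9 + 10.6087 = 8.7087

y = -2.6522x + 8.7087


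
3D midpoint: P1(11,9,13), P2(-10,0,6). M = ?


Mx = (11- 10)/2 = 0.5000
My = (9+0)/2 = 4.5000
Mz = (13+6)/2 = 9.5000

M = (0.5000, 4.5000, 9.5000)


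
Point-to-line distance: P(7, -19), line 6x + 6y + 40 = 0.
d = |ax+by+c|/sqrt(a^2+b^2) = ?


|6*7 + 6*(-19) + 40| = |-32| = 32
sqrt(36 + 36) = sqrt(72) = 8.4853
d = 32/sqrt(72) = 3.7712

3.7712


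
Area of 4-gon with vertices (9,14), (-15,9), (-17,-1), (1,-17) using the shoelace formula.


sum(xi*y_{i+1}) = 9*9 - 15*(-1) - 17*(-17) + 1*14 = 399
sum(yi*x_{i+1}) = 14*(-15) + 9*(-17) - 1*1 - 17*9 = -517
Area = |399 + 517|/2 = 916/2 = 458.0000

458.0000 sq units


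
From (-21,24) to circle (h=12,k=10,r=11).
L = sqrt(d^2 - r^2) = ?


d = sqrt((-21-12)^2 + (24-10)^2) = sqrt(1089+196) = 35.8469
L = sqrt(1285.0000 - 121) = sqrt(1164.0000) = 34.1174

34.1174


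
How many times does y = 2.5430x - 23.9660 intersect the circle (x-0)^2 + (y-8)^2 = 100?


Substitute y = 2.5430x - 23.9660: (x-0)^2 + (2.5430x- 23.9660-8)^2 = 100
Expand to Ax^2 + Bx + C = 0, where b-k = -31.966
A = 1+m^2 = 7.466849
B = 2(m(b-k) - h) = 2(2.5430*(-31.966) - 0) = -162.579076
C = h^2 + (b-k)^2 - r^2 = 0 + 1021.825156 - 100 = 921.825156
disc = B^2-4AC = 26431.9560 - 27532.5170 = -1100.5610
disc < 0

0 intersection points


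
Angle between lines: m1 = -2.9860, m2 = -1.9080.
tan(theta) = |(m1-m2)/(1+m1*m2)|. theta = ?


m1-m2 = -1.078
1+m1*m2 = 6.697288
tan(theta) = |-1.078/6.697288| = 0.160961
theta = arctan(|-1.078/6.697288|) = 9.1439 degrees (acute angle)

9.1439 degrees


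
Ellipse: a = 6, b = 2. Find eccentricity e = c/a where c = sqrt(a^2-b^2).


c = sqrt(36-4) = sqrt(32) = 5.6569
e = c/a = sqrt(32)/6 = 0.9428

e = 0.9428


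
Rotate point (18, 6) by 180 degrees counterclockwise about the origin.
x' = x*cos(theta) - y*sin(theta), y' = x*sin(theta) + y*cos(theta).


cos(180) = -1, sin(180) = 0
x' = 18*(-1) - 6*0 = -18
y' = 18*0 + 6*(-1) = -6

(-18, -6)


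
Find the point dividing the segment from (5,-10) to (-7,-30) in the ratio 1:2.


Px = (1*(-7) + 2*5)/3 = 3/3 = 1.0000
Py = (1*(-30) + 2*(-10))/3 = -50/3 = -16.6667

P = (1.0000, -16.6667)


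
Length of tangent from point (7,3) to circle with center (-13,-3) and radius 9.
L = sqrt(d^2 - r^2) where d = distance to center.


d = sqrt((7+ 13)^2 + (3+ 3)^2) = sqrt(400+36) = 20.8806
L = sqrt(436.0000 - 81) = sqrt(355.0000) = 18.8414

18.8414


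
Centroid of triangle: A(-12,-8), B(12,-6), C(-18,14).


Gx = (-12+12- 18)/3 = -18/3 = -6.0000
Gy = (-8- 6+14)/3 = 0/3 = 0

G = (-6.0000, 0)


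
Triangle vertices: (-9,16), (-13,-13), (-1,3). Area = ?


-9*(-13-3) = 144
-13*(3-16) = 169
-1*(16+ 13) = -29
sum = 284
Area = |284|/2 = 142.0000

142.0000 sq units


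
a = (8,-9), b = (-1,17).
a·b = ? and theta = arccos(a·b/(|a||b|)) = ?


a·b = 8*(-1) - 9*17 = -8 - 153 = -161
|a| = sqrt(64+81) = 12.0416
|b| = sqrt(1+289) = 17.0294
cos(theta) = -161/(sqrt(145)*sqrt(290)) = -161/sqrt(42050) = -0.785132
theta = arccos(-161/sqrt(42050)) = 141.7329 degrees

a·b = -161, theta = 141.7329 deg


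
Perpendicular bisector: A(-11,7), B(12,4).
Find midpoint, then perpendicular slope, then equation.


Midpoint = (0.5, 5.5)
Slope of AB = dy/dx = -3/23 = -0.1304
Perp slope = -dx/dy = 23/3 = 7.6667
b = My - (perp slope)*Mx = 5.5 + (23*0.5)/(-3) = 5.5 - 3.8333 = 1.6667

y = 7.6667x + 1.6667


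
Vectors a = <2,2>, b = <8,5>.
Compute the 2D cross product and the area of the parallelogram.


cross = 2*5 - 2*8 = 10 - 16 = -6
Parallelogram area = |-6| = 6

cross = -6, parallelogram area = 6


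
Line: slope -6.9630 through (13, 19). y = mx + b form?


y - 19 = -6.9630(x - 13)
y = -6.9630x + 19 + 6.9630*13
y = -6.9630x + 109.5190

y = -6.9630x + 109.5190


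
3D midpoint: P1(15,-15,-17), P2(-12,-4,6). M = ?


Mx = (15- 12)/2 = 1.5000
My = (-15- 4)/2 = -9.5000
Mz = (-17+6)/2 = -5.5000

M = (1.5000, -9.5000, -5.5000)


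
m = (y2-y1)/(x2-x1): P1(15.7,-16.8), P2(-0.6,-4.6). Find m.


dy = -4.6 + 16.8 = 12.2
dx = -0.6 - 15.7 = -16.3
m = 12.2/(-16.3) = -0.7485

m = -0.7485


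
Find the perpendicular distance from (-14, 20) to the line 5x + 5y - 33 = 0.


|5*(-14) + 5*20 - 33| = |-3| = 3
sqrt(25 + 25) = sqrt(50) = 7.0711
d = 3/sqrt(50) = 0.4243

0.4243


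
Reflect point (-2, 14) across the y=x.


Reflection rule for y=x: (y, x)
(-2, 14) -> (14, -2)

(14, -2)


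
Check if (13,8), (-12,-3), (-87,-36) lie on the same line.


13*(-3+ 36) - 12*(-36-8) - 87*(8+ 3)
= 429 + 528 - 957 = 0

Yes, collinear (determinant = 0)


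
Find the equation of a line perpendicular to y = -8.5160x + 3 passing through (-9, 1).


Perpendicular slope = -1/m1 = -1/(-8.5160) = 0.1174
b2 = y0 - m2*x0 = 1 - 9/(-8.5160) = 1 + 1.0568 = 2.0568

y = 0.1174x + 2.0568


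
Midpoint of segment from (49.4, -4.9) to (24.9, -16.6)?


Mx = (49.4 + 24.9)/2 = 74.3/2 = 37.1500
My = (-4.9 - 16.6)/2 = -21.5/2 = -10.7500

(37.1500, -10.7500)


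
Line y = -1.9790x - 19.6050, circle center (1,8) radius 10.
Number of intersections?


Substitute y = -1.9790x - 19.6050: (x-1)^2 + (-1.9790x- 19.6050-8)^2 = 100
Expand to Ax^2 + Bx + C = 0, where b-k = -27.605
A = 1+m^2 = 4.916441
B = 2(m(b-k) - h) = 2(-1.9790*(-27.605) - 1) = 107.26059
C = h^2 + (b-k)^2 - r^2 = 1 + 762.036025 - 100 = 663.036025
disc = B^2-4AC = 11504.8342 - 13039.1100 = -1534.2758
disc < 0

0 intersection points


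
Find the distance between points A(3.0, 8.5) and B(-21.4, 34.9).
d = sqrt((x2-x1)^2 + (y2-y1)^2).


dx = -21.4 - 3.0 = -24.4
dy = 34.9 - 8.5 = 26.4
d = sqrt(595.36 + 696.96) = sqrt(1292.32) = 35.9489

35.9489


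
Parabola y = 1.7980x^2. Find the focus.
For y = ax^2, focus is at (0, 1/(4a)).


a = 1.7980
4a = 7.1920
focus = (0, 1/7.1920) = (0, 0.1390)

Focus = (0, 0.1390)


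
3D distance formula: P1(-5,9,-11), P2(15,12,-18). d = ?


dx=20, dy=3, dz=-7
d = sqrt(400+9+49) = sqrt(458) = 21.4009

21.4009


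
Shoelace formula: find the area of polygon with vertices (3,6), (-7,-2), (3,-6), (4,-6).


sum(xi*y_{i+1}) = 3*(-2) - 7*(-6) + 3*(-6) + 4*6 = 42
sum(yi*x_{i+1}) = 6*(-7) - 2*3 - 6*4 - 6*3 = -90
Area = |42 + 90|/2 = 132/2 = 66.0000

66.0000 sq units


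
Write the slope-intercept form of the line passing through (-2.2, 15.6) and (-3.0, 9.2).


m = (-6.4)/(-0.8) = 8.0000
b = y1 - m*x1 = 15.6 - (-6.4*(-2.2))/(-0.8) = 15.6 + 17.6000 = 33.2000

y = 8.0000x + 33.2000


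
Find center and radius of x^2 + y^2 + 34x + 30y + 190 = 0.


h = -D/2 = -34/2 = -17
k = -E/2 = -30/2 = -15
r^2 = h^2 + k^2 - F = 289 + 225 - 190 = 324
r = 18

Center (-17, -15), radius = 18


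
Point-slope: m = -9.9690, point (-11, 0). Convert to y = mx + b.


y - 0 = -9.9690(x + 11)
y = -9.9690x + 0 + 9.9690*(-11)
y = -9.9690x - 109.6590

y = -9.9690x - 109.6590


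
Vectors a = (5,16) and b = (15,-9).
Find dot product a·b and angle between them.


a·b = 5*15 + 16*(-9) = 75 - 144 = -69
|a| = sqrt(25+256) = 16.7631
|b| = sqrt(225+81) = 17.4929
cos(theta) = -69/(sqrt(281)*sqrt(306)) = -69/sqrt(85986) = -0.235307
theta = arccos(-69/sqrt(85986)) = 103.6097 degrees

a·b = -69, theta = 103.6097 deg


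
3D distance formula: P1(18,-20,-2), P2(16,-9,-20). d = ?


dx=-2, dy=11, dz=-18
d = sqrt(4+121+324) = sqrt(449) = 21.1896

21.1896


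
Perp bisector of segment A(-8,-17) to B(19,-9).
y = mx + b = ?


Midpoint = (5.5, -13)
Slope of AB = dy/dx = 8/27 = 0.2963
Perp slope = -dx/dy = -27/8 = -3.3750
b = My - (perp slope)*Mx = -13 + (27*5.5)/8 = -13 + 18.5625 = 5.5625

y = -3.3750x + 5.5625


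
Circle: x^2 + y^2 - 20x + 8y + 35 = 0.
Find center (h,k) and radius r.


h = -D/2 = 20/2 = 10
k = -E/2 = -8/2 = -4
r^2 = h^2 + k^2 - F = 100 + 16 - 35 = 81
r = 9

Center (10, -4), radius = 9


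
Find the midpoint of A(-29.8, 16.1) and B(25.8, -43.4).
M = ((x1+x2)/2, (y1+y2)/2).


Mx = (-29.8 + 25.8)/2 = -4.0/2 = -2.0000
My = (16.1 - 43.4)/2 = -27.3/2 = -13.6500

(-2.0000, -13.6500)


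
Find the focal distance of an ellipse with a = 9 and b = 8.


c^2 = 9^2 - 8^2 = 81 - 64 = 17
c = sqrt(17) = 4.1231

c = 4.1231


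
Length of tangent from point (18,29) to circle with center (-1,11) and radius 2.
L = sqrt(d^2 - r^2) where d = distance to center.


d = sqrt((18+ 1)^2 + (29-11)^2) = sqrt(361+324) = 26.1725
L = sqrt(685.0000 - 4) = sqrt(681.0000) = 26.0960

26.0960


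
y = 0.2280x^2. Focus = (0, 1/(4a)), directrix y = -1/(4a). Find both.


a = 0.2280
1/(4a) = 1.0965
Focus = (0, 1.0965)
Directrix: y = -1.0965

Focus = (0, 1.0965), Directrix: y = -1.0965


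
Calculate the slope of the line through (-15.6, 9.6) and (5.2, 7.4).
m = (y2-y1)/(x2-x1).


dy = 7.4 - 9.6 = -2.2
dx = 5.2 + 15.6 = 20.8
m = -2.2/20.8 = -0.1058

m = -0.1058


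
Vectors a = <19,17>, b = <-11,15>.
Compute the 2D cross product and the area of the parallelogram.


cross = 19*15 - 17*(-11) = 285 + 187 = 472
Parallelogram area = |472| = 472

cross = 472, parallelogram area = 472


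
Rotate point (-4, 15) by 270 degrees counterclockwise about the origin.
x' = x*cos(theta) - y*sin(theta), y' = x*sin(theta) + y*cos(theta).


cos(270) = 0, sin(270) = -1
x' = -4*0 - 15*(-1) = 15
y' = -4*(-1) + 15*0 = 4

(15, 4)


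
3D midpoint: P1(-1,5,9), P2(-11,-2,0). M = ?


Mx = (-1- 11)/2 = -6.0000
My = (5- 2)/2 = 1.5000
Mz = (9+0)/2 = 4.5000

M = (-6.0000, 1.5000, 4.5000)


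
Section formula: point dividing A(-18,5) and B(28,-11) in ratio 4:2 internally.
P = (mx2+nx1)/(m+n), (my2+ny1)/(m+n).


Px = (4*28 + 2*(-18))/6 = 76/6 = 12.6667
Py = (4*(-11) + 2*5)/6 = -34/6 = -5.6667

P = (12.6667, -5.6667)


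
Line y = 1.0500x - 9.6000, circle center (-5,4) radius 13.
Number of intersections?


Substitute y = 1.0500x - 9.6000: (x+ 5)^2 + (1.0500x- 9.6000-4)^2 = 169
Expand to Ax^2 + Bx + C = 0, where b-k = -13.6
A = 1+m^2 = 2.1025
B = 2(m(b-k) - h) = 2(1.0500*(-13.6) + 5) = -18.56
C = h^2 + (b-k)^2 - r^2 = 25 + 184.96 - 169 = 40.96
disc = B^2-4AC = 344.4736 - 344.4736 = 0
disc = 0

1 intersection point (tangent)


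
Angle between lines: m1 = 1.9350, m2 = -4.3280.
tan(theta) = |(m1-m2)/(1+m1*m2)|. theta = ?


m1-m2 = 6.263
1+m1*m2 = -7.37468
tan(theta) = |6.263/(-7.37468)| = 0.849257
theta = arctan(|6.263/(-7.37468)|) = 40.3398 degrees (acute angle)

40.3398 degrees


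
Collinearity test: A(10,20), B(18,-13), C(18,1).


10*(-13-1) + 18*(1-20) + 18*(20+ 13)
= -140 - 342 + 594 = 112

No, not collinear (determinant = 112)


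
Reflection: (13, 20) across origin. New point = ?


Reflection rule for origin: (-x, -y)
(13, 20) -> (-13, -20)

(-13, -20)


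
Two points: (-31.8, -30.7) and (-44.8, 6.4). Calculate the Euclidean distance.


dx = -44.8 + 31.8 = -13
dy = 6.4 + 30.7 = 37.1
d = sqrt(169 + 1376.41) = sqrt(1545.41) = 39.3117

39.3117


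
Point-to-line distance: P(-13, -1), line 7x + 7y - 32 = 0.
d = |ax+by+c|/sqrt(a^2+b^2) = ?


|7*(-13) + 7*(-1) - 32| = |-130| = 130
sqrt(49 + 49) = sqrt(98) = 9.8995
d = 130/sqrt(98) = 13.1320

13.1320


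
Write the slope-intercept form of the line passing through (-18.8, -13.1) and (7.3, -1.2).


m = (11.9)/(26.1) = 0.4559
b = y1 - m*x1 = -13.1 - (11.9*(-18.8))/(26.1) = -13.1 + 8.5716 = -4.5284

y = 0.4559x - 4.5284


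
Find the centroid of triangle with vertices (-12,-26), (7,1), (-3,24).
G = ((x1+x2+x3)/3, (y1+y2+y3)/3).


Gx = (-12+7- 3)/3 = -8/3 = -2.6667
Gy = (-26+1+24)/3 = -1/3 = -0.3333

G = (-2.6667, -0.3333)


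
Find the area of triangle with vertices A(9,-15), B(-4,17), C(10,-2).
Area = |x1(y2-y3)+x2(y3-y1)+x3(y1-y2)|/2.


9*(17+ 2) = 171
-4*(-2+ 15) = -52
10*(-15-17) = -320
sum = -201
Area = |-201|/2 = 100.5000

100.5000 sq units


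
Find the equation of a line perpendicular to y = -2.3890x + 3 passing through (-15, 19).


Perpendicular slope = -1/m1 = -1/(-2.3890) = 0.4186
b2 = y0 - m2*x0 = 19 - 15/(-2.3890) = 19 + 6.2788 = 25.2788

y = 0.4186x + 25.2788


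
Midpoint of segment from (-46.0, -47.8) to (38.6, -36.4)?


Mx = (-46.0 + 38.6)/2 = -7.4/2 = -3.7000
My = (-47.8 - 36.4)/2 = -84.2/2 = -42.1000

(-3.7000, -42.1000)


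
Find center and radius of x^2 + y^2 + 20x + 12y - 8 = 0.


h = -D/2 = -20/2 = -10
k = -E/2 = -12/2 = -6
r^2 = h^2 + k^2 - F = 100 + 36 + 8 = 144
r = 12

Center (-10, -6), radius = 12


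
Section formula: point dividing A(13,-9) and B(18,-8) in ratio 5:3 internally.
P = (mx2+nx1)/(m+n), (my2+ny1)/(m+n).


Px = (5*18 + 3*13)/8 = 129/8 = 16.1250
Py = (5*(-8) + 3*(-9))/8 = -67/8 = -8.3750

P = (16.1250, -8.3750)


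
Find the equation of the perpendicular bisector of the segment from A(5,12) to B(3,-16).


Midpoint = (4, -2)
Slope of AB = dy/dx = -28/(-2) = 14.0000
Perp slope = -dx/dy = -2/28 = -0.0714
b = My - (perp slope)*Mx = -2 + (-2*4)/(-28) = -2 + 0.2857 = -1.7143

y = -0.0714x - 1.7143


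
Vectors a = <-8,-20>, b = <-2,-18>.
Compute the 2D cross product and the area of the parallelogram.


cross = -8*(-18) + 20*(-2) = 144 - 40 = 104
Parallelogram area = |104| = 104

cross = 104, parallelogram area = 104


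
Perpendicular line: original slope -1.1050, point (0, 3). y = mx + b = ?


Perpendicular slope = -1/m1 = -1/(-1.1050) = 0.9050
b2 = y0 - m2*x0 = 3 + 0/(-1.1050) = 3 + 0 = 3.0000

y = 0.9050x + 3.0000


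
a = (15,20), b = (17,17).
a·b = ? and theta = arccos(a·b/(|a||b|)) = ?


a·b = 15*17 + 20*17 = 255 + 340 = 595
|a| = sqrt(225+400) = 25.0000
|b| = sqrt(289+289) = 24.0416
cos(theta) = 595/(sqrt(625)*sqrt(578)) = 595/sqrt(361250) = 0.989949
theta = arccos(595/sqrt(361250)) = 8.1301 degrees

a·b = 595, theta = 8.1301 deg


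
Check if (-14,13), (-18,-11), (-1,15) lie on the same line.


-14*(-11-15) - 18*(15-13) - 1*(13+ 11)
= 364 - 36 - 24 = 304

No, not collinear (determinant = 304)


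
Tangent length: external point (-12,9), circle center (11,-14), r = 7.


d = sqrt((-12-11)^2 + (9+ 14)^2) = sqrt(529+529) = 32.5269
L = sqrt(1058.0000 - 49) = sqrt(1009.0000) = 31.7648

31.7648


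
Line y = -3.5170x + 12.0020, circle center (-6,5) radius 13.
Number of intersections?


Substitute y = -3.5170x + 12.0020: (x+ 6)^2 + (-3.5170x+12.0020-5)^2 = 169
Expand to Ax^2 + Bx + C = 0, where b-k = 7.002
A = 1+m^2 = 13.369289
B = 2(m(b-k) - h) = 2(-3.5170*7.002 + 6) = -37.252068
C = h^2 + (b-k)^2 - r^2 = 36 + 49.028004 - 169 = -83.971996
disc = B^2-4AC = 1387.7166 + 4490.5835 = 5878.3001
disc > 0

2 intersection points


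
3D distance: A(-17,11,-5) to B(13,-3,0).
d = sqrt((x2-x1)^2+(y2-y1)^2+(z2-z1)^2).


dx=30, dy=-14, dz=5
d = sqrt(900+196+25) = sqrt(1121) = 33.4813

33.4813


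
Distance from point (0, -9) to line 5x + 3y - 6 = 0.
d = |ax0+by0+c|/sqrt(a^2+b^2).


|5*0 + 3*(-9) - 6| = |-33| = 33
sqrt(25 + 9) = sqrt(34) = 5.8310
d = 33/sqrt(34) = 5.6595

5.6595


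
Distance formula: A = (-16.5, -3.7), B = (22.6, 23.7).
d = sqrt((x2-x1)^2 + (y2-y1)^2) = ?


dx = 22.6 + 16.5 = 39.1
dy = 23.7 + 3.7 = 27.4
d = sqrt(1528.81 + 750.76) = sqrt(2279.57) = 47.7448

47.7448


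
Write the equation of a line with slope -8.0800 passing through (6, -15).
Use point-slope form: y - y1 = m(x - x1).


y + 15 = -8.0800(x - 6)
y = -8.0800x - 15 + 8.0800*6
y = -8.0800x + 33.4800

y = -8.0800x + 33.4800


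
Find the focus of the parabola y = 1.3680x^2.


a = 1.3680
4a = 5.4720
focus = (0, 1/5.4720) = (0, 0.1827)

Focus = (0, 0.1827)


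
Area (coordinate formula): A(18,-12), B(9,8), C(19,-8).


18*(8+ 8) = 288
9*(-8+ 12) = 36
19*(-12-8) = -380
sum = -56
Area = |-56|/2 = 28.0000

28.0000 sq units


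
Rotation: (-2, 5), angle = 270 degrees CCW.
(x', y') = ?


cos(270) = 0, sin(270) = -1
x' = -2*0 - 5*(-1) = 5
y' = -2*(-1) + 5*0 = 2

(5, 2)


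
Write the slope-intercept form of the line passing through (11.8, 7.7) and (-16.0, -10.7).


m = (-18.4)/(-27.8) = 0.6619
b = y1 - m*x1 = 7.7 - (-18.4*11.8)/(-27.8) = 7.7 - 7.8101 = -0.1101

y = 0.6619x - 0.1101


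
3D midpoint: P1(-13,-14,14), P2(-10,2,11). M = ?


Mx = (-13- 10)/2 = -11.5000
My = (-14+2)/2 = -6.0000
Mz = (14+11)/2 = 12.5000

M = (-11.5000, -6.0000, 12.5000)


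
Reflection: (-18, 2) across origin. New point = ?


Reflection rule for origin: (-x, -y)
(-18, 2) -> (18, -2)

(18, -2)


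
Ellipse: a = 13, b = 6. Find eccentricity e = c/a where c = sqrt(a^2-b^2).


c = sqrt(169-36) = sqrt(133) = 11.5326
e = c/a = sqrt(133)/13 = 0.8871

e = 0.8871


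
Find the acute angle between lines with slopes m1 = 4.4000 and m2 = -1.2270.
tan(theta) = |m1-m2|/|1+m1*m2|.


m1-m2 = 5.627
1+m1*m2 = -4.3988
tan(theta) = |5.627/(-4.3988)| = 1.279213
theta = arctan(|5.627/(-4.3988)|) = 51.9842 degrees (acute angle)

51.9842 degrees


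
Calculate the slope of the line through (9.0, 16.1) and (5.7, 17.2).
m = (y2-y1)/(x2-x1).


dy = 17.2 - 16.1 = 1.1
dx = 5.7 - 9.0 = -3.3
m = 1.1/(-3.3) = -0.3333

m = -0.3333


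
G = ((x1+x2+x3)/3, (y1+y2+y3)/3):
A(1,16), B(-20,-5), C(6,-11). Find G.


Gx = (1- 20+6)/3 = -13/3 = -4.3333
Gy = (16- 5- 11)/3 = 0/3 = 0

G = (-4.3333, 0)


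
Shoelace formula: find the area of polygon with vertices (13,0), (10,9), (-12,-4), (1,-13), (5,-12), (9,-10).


sum(xi*y_{i+1}) = 13*9 + 10*(-4) - 12*(-13) + 1*(-12) + 5*(-10) + 9*0 = 171
sum(yi*x_{i+1}) = 0*10 + 9*(-12) - 4*1 - 13*5 - 12*9 - 10*13 = -415
Area = |171 + 415|/2 = 586/2 = 293.0000

293.0000 sq units


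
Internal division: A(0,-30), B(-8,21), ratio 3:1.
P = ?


Px = (3*(-8) + 1*0)/4 = -24/4 = -6.0000
Py = (3*21 + 1*(-30))/4 = 33/4 = 8.2500

P = (-6.0000, 8.2500)


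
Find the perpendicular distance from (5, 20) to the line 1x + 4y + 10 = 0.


|1*5 + 4*20 + 10| = |95| = 95
sqrt(1 + 16) = sqrt(17) = 4.1231
d = 95/sqrt(17) = 23.0409

23.0409


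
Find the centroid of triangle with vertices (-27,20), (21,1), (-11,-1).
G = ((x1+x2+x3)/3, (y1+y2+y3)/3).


Gx = (-27+21- 11)/3 = -17/3 = -5.6667
Gy = (20+1- 1)/3 = 20/3 = 6.6667

G = (-5.6667, 6.6667)


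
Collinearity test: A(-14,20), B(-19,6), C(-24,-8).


-14*(6+ 8) - 19*(-8-20) - 24*(20-6)
= -196 + 532 - 336 = 0

Yes, collinear (determinant = 0)


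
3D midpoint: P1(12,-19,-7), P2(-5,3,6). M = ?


Mx = (12- 5)/2 = 3.5000
My = (-19+3)/2 = -8.0000
Mz = (-7+6)/2 = -0.5000

M = (3.5000, -8.0000, -0.5000)


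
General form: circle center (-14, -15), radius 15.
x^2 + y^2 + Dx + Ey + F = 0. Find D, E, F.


(x+ 14)^2 + (y+ 15)^2 = 15^2
D = -2h = 28, E = -2k = 30
F = h^2+k^2-r^2 = 196+225-225 = 196

D = 28, E = 30, F = 196


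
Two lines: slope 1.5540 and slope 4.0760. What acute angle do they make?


m1-m2 = -2.522
1+m1*m2 = 7.334104
tan(theta) = |-2.522/7.334104| = 0.343873
theta = arctan(|-2.522/7.334104|) = 18.9767 degrees (acute angle)

18.9767 degrees


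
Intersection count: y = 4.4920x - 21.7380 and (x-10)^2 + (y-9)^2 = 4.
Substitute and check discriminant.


Substitute y = 4.4920x - 21.7380: (x-10)^2 + (4.4920x- 21.7380-9)^2 = 4
Expand to Ax^2 + Bx + C = 0, where b-k = -30.738
A = 1+m^2 = 21.178064
B = 2(m(b-k) - h) = 2(4.4920*(-30.738) - 10) = -296.150192
C = h^2 + (b-k)^2 - r^2 = 100 + 944.824644 - 4 = 1040.824644
disc = B^2-4AC = 87704.9362 - 88170.6037 = -465.6675
disc < 0

0 intersection points


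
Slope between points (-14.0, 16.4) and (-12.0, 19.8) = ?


dy = 19.8 - 16.4 = 3.4
dx = -12.0 + 14.0 = 2.0
m = 3.4/2.0 = 1.7000

m = 1.7000


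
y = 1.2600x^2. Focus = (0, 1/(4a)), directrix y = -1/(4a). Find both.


a = 1.2600
1/(4a) = 0.1984
Focus = (0, 0.1984)
Directrix: y = -0.1984

Focus = (0, 0.1984), Directrix: y = -0.1984


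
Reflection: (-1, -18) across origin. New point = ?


Reflection rule for origin: (-x, -y)
(-1, -18) -> (1, 18)

(1, 18)


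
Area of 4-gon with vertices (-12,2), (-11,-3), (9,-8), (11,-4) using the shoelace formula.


sum(xi*y_{i+1}) = -12*(-3) - 11*(-8) + 9*(-4) + 11*2 = 110
sum(yi*x_{i+1}) = 2*(-11) - 3*9 - 8*11 - 4*(-12) = -89
Area = |110 + 89|/2 = 199/2 = 99.5000

99.5000 sq units


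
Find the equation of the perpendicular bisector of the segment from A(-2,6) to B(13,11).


Midpoint = (5.5, 8.5)
Slope of AB = dy/dx = 5/15 = 0.3333
Perp slope = -dx/dy = -15/5 = -3.0000
b = My - (perp slope)*Mx = 8.5 + (15*5.5)/5 = 8.5 + 16.5000 = 25.0000

y = -3.0000x + 25.0000


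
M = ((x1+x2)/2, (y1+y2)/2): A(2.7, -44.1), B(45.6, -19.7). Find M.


Mx = (2.7 + 45.6)/2 = 48.3/2 = 24.1500
My = (-44.1 - 19.7)/2 = -63.8/2 = -31.9000

(24.1500, -31.9000)


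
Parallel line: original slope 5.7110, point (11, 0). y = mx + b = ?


Parallel lines have equal slopes.
m2 = 5.7110
b2 = 0 - 5.7110*11 = -62.8210

y = 5.7110x - 62.8210


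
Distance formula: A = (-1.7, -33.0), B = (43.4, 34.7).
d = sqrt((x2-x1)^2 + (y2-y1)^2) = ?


dx = 43.4 + 1.7 = 45.1
dy = 34.7 + 33.0 = 67.7
d = sqrt(2034.01 + 4583.29) = sqrt(6617.3) = 81.3468

81.3468


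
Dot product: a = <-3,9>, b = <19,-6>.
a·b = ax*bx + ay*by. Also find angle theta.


a·b = -3*19 + 9*(-6) = -57 - 54 = -111
|a| = sqrt(9+81) = 9.4868
|b| = sqrt(361+36) = 19.9249
cos(theta) = -111/(sqrt(90)*sqrt(397)) = -111/sqrt(35730) = -0.587228
theta = arccos(-111/sqrt(35730)) = 125.9605 degrees

a·b = -111, theta = 125.9605 deg


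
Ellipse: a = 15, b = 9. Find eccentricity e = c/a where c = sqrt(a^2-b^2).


c = sqrt(225-81) = sqrt(144) = 12.0000
e = c/a = 12/15 = 0.8000

e = 0.8000


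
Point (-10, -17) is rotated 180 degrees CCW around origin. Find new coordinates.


cos(180) = -1, sin(180) = 0
x' = -10*(-1) + 17*0 = 10
y' = -10*0 - 17*(-1) = 17

(10, 17)


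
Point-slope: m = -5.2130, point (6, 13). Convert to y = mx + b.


y - 13 = -5.2130(x - 6)
y = -5.2130x + 13 + 5.2130*6
y = -5.2130x + 44.2780

y = -5.2130x + 44.2780


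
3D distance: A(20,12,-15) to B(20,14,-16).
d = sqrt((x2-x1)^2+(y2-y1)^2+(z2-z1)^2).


dx=0, dy=2, dz=-1
d = sqrt(0+4+1) = sqrt(5) = 2.2361

2.2361


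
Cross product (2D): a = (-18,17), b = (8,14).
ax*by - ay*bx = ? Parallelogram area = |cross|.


cross = -18*14 - 17*8 = -252 - 136 = -388
Parallelogram area = |-388| = 388

cross = -388, parallelogram area = 388


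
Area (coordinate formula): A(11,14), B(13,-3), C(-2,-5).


11*(-3+ 5) = 22
13*(-5-14) = -247
-2*(14+ 3) = -34
sum = -259
Area = |-259|/2 = 129.5000

129.5000 sq units


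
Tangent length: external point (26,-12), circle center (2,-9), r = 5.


d = sqrt((26-2)^2 + (-12+ 9)^2) = sqrt(576+9) = 24.1868
L = sqrt(585.0000 - 25) = sqrt(560.0000) = 23.6643

23.6643


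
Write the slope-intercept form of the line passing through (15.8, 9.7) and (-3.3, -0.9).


m = (-10.6)/(-19.1) = 0.5550
b = y1 - m*x1 = 9.7 - (-10.6*15.8)/(-19.1) = 9.7 - 8.7686 = 0.9314

y = 0.5550x + 0.9314


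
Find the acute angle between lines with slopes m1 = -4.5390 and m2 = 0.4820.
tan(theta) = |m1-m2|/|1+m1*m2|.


m1-m2 = -5.021
1+m1*m2 = -1.187798
tan(theta) = |-5.021/(-1.187798)| = 4.227150
theta = arctan(|-5.021/(-1.187798)|) = 76.6904 degrees (acute angle)

76.6904 degrees


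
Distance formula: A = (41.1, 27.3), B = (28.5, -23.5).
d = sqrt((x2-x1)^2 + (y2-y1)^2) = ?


dx = 28.5 - 41.1 = -12.6
dy = -23.5 - 27.3 = -50.8
d = sqrt(158.76 + 2580.64) = sqrt(2739.4) = 52.3393

52.3393


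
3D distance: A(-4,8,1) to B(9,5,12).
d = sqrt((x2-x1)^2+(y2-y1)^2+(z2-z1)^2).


dx=13, dy=-3, dz=11
d = sqrt(169+9+121) = sqrt(299) = 17.2916

17.2916


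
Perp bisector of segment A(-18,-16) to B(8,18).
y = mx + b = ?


Midpoint = (-5, 1)
Slope of AB = dy/dx = 34/26 = 1.3077
Perp slope = -dx/dy = -26/34 = -0.7647
b = My - (perp slope)*Mx = 1 + (26*(-5))/34 = 1 - 3.8235 = -2.8235

y = -0.7647x - 2.8235


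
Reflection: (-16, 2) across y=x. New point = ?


Reflection rule for y=x: (y, x)
(-16, 2) -> (2, -16)

(2, -16)


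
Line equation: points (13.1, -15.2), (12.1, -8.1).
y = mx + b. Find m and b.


m = (7.1)/(-1.0) = -7.1000
b = y1 - m*x1 = -15.2 - (7.1*13.1)/(-1.0) = -15.2 + 93.0100 = 77.8100

y = -7.1000x + 77.8100


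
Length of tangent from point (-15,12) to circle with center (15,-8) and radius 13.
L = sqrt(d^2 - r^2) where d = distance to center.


d = sqrt((-15-15)^2 + (12+ 8)^2) = sqrt(900+400) = 36.0555
L = sqrt(1300.0000 - 169) = sqrt(1131.0000) = 33.6303

33.6303


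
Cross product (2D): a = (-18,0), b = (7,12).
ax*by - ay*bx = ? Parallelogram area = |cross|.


cross = -18*12 - 0*7 = -216 - 0 = -216
Parallelogram area = |-216| = 216

cross = -216, parallelogram area = 216


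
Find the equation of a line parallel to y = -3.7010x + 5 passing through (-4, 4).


Parallel lines have equal slopes.
m2 = -3.7010
b2 = 4 + 3.7010*(-4) = -10.8040

y = -3.7010x - 10.8040


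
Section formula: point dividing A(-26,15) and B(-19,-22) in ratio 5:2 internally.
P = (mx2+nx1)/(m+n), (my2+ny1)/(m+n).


Px = (5*(-19) + 2*(-26))/7 = -147/7 = -21.0000
Py = (5*(-22) + 2*15)/7 = -80/7 = -11.4286

P = (-21.0000, -11.4286)


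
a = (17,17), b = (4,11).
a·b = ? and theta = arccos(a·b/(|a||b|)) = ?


a·b = 17*4 + 17*11 = 68 + 187 = 255
|a| = sqrt(289+289) = 24.0416
|b| = sqrt(16+121) = 11.7047
cos(theta) = 255/(sqrt(578)*sqrt(137)) = 255/sqrt(79186) = 0.906183
theta = arccos(255/sqrt(79186)) = 25.0169 degrees

a·b = 255, theta = 25.0169 deg


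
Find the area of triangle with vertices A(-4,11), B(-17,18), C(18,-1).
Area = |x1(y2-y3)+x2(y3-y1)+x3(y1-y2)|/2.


-4*(18+ 1) = -76
-17*(-1-11) = 204
18*(11-18) = -126
sum = 2
Area = |2|/2 = 1.0000

1.0000 sq units


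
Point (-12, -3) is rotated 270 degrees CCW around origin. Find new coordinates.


cos(270) = 0, sin(270) = -1
x' = -12*0 + 3*(-1) = -3
y' = -12*(-1) - 3*0 = 12

(-3, 12)


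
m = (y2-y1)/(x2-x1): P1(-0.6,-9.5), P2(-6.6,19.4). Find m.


dy = 19.4 + 9.5 = 28.9
dx = -6.6 + 0.6 = -6.0
m = 28.9/(-6.0) = -4.8167

m = -4.8167


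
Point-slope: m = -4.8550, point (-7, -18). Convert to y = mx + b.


y + 18 = -4.8550(x + 7)
y = -4.8550x - 18 + 4.8550*(-7)
y = -4.8550x - 51.9850

y = -4.8550x - 51.9850


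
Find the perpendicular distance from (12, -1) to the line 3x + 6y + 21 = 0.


|3*12 + 6*(-1) + 21| = |51| = 51
sqrt(9 + 36) = sqrt(45) = 6.7082
d = 51/sqrt(45) = 7.6026

7.6026


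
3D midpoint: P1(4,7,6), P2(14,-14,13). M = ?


Mx = (4+14)/2 = 9.0000
My = (7- 14)/2 = -3.5000
Mz = (6+13)/2 = 9.5000

M = (9.0000, -3.5000, 9.5000)


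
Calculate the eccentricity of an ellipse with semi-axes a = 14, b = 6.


c = sqrt(196-36) = sqrt(160) = 12.6491
e = c/a = sqrt(160)/14 = 0.9035

e = 0.9035


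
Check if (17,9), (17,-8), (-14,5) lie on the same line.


17*(-8-5) + 17*(5-9) - 14*(9+ 8)
= -221 - 68 - 238 = -527

No, not collinear (determinant = -527)


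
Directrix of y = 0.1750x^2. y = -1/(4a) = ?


a = 0.1750
1/(4a) = 1.4286
directrix: y = -1.4286 = -1.4286

y = -1.4286


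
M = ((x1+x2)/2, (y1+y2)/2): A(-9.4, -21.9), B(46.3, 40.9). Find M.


Mx = (-9.4 + 46.3)/2 = 36.9/2 = 18.4500
My = (-21.9 + 40.9)/2 = 19.0/2 = 9.5000

(18.4500, 9.5000)


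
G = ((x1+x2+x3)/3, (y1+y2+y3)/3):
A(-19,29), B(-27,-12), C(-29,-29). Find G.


Gx = (-19- 27- 29)/3 = -75/3 = -25.0000
Gy = (29- 12- 29)/3 = -12/3 = -4.0000

G = (-25.0000, -4.0000)


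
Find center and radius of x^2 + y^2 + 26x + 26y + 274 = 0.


h = -D/2 = -26/2 = -13
k = -E/2 = -26/2 = -13
r^2 = h^2 + k^2 - F = 169 + 169 - 274 = 64
r = 8

Center (-13, -13), radius = 8


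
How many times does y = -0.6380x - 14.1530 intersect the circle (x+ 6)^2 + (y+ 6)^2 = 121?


Substitute y = -0.6380x - 14.1530: (x+ 6)^2 + (-0.6380x- 14.1530+ 6)^2 = 121
Expand to Ax^2 + Bx + C = 0, where b-k = -8.153
A = 1+m^2 = 1.407044
B = 2(m(b-k) - h) = 2(-0.6380*(-8.153) + 6) = 22.403228
C = h^2 + (b-k)^2 - r^2 = 36 + 66.471409 - 121 = -18.528591
disc = B^2-4AC = 501.9046 + 104.2822 = 606.1868
disc > 0

2 intersection points


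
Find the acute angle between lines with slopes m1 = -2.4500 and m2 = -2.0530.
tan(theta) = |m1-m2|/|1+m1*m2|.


m1-m2 = -0.397
1+m1*m2 = 6.02985
tan(theta) = |-0.397/6.02985| = 0.065839
theta = arctan(|-0.397/6.02985|) = 3.7669 degrees (acute angle)

3.7669 degrees


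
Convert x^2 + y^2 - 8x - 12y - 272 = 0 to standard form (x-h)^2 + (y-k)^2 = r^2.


h = -D/2 = 8/2 = 4
k = -E/2 = 12/2 = 6
r^2 = h^2 + k^2 - F = 16 + 36 + 272 = 324
r = 18

Center (4, 6), radius = 18


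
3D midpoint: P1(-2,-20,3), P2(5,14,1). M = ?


Mx = (-2+5)/2 = 1.5000
My = (-20+14)/2 = -3.0000
Mz = (3+1)/2 = 2.0000

M = (1.5000, -3.0000, 2.0000)


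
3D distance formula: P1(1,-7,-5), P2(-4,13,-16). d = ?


dx=-5, dy=20, dz=-11
d = sqrt(25+400+121) = sqrt(546) = 23.3666

23.3666


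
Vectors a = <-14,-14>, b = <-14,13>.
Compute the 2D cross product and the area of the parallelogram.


cross = -14*13 + 14*(-14) = -182 - 196 = -378
Parallelogram area = |-378| = 378

cross = -378, parallelogram area = 378


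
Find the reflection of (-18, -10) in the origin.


Reflection rule for origin: (-x, -y)
(-18, -10) -> (18, 10)

(18, 10)


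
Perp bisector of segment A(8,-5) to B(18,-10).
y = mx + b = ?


Midpoint = (13, -7.5)
Slope of AB = dy/dx = -5/10 = -0.5000
Perp slope = -dx/dy = 10/5 = 2.0000
b = My - (perp slope)*Mx = -7.5 + (10*13)/(-5) = -7.5 - 26.0000 = -33.5000

y = 2.0000x - 33.5000


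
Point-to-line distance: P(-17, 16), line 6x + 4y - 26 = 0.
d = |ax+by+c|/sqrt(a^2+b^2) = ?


|6*(-17) + 4*16 - 26| = |-64| = 64
sqrt(36 + 16) = sqrt(52) = 7.2111
d = 64/sqrt(52) = 8.8752

8.8752


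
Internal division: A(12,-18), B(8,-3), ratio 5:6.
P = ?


Px = (5*8 + 6*12)/11 = 112/11 = 10.1818
Py = (5*(-3) + 6*(-18))/11 = -123/11 = -11.1818

P = (10.1818, -11.1818)


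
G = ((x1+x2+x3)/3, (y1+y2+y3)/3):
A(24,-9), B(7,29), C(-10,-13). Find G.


Gx = (24+7- 10)/3 = 21/3 = 7.0000
Gy = (-9+29- 13)/3 = 7/3 = 2.3333

G = (7.0000, 2.3333)


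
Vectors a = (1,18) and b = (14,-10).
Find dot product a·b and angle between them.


a·b = 1*14 + 18*(-10) = 14 - 180 = -166
|a| = sqrt(1+324) = 18.0278
|b| = sqrt(196+100) = 17.2047
cos(theta) = -166/(sqrt(325)*sqrt(296)) = -166/sqrt(96200) = -0.535205
theta = arccos(-166/sqrt(96200)) = 122.3578 degrees

a·b = -166, theta = 122.3578 deg


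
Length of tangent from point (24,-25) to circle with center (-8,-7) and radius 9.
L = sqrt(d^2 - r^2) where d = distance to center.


d = sqrt((24+ 8)^2 + (-25+ 7)^2) = sqrt(1024+324) = 36.7151
L = sqrt(1348.0000 - 81) = sqrt(1267.0000) = 35.5949

35.5949


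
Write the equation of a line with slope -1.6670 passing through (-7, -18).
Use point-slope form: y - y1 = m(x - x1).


y + 18 = -1.6670(x + 7)
y = -1.6670x - 18 + 1.6670*(-7)
y = -1.6670x - 29.6690

y = -1.6670x - 29.6690


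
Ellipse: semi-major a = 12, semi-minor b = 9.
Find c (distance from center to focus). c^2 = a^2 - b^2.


c^2 = 12^2 - 9^2 = 144 - 81 = 63
c = sqrt(63) = 7.9373

c = 7.9373


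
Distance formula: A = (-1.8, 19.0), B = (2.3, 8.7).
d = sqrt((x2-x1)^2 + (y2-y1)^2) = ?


dx = 2.3 + 1.8 = 4.1
dy = 8.7 - 19.0 = -10.3
d = sqrt(16.81 + 106.09) = sqrt(122.9) = 11.0860

11.0860


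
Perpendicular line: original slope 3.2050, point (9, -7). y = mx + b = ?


Perpendicular slope = -1/m1 = -1/3.2050 = -0.3120
b2 = y0 - m2*x0 = -7 + 9/3.2050 = -7 + 2.8081 = -4.1919

y = -0.3120x - 4.1919


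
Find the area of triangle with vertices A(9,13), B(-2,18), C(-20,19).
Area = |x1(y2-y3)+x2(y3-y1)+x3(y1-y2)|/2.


9*(18-19) = -9
-2*(19-13) = -12
-20*(13-18) = 100
sum = 79
Area = |79|/2 = 39.5000

39.5000 sq units


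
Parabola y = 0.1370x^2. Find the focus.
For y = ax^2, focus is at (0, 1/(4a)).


a = 0.1370
4a = 0.5480
focus = (0, 1/0.5480) = (0, 1.8248)

Focus = (0, 1.8248)


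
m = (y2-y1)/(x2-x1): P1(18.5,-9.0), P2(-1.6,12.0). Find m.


dy = 12.0 + 9.0 = 21.0
dx = -1.6 - 18.5 = -20.1
m = 21.0/(-20.1) = -1.0448

m = -1.0448


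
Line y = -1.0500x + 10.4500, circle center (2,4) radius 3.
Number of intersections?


Substitute y = -1.0500x + 10.4500: (x-2)^2 + (-1.0500x+10.4500-4)^2 = 9
Expand to Ax^2 + Bx + C = 0, where b-k = 6.45
A = 1+m^2 = 2.1025
B = 2(m(b-k) - h) = 2(-1.0500*6.45 - 2) = -17.545
C = h^2 + (b-k)^2 - r^2 = 4 + 41.6025 - 9 = 36.6025
disc = B^2-4AC = 307.8270 - 307.8270 = 0
disc = 0

1 intersection point (tangent)


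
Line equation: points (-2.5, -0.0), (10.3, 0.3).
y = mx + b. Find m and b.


m = (0.3)/(12.8) = 0.0234
b = y1 - m*x1 = -0.0 - (0.3*(-2.5))/(12.8) = -0.0 + 0.0586 = 0.0586

y = 0.0234x + 0.0586


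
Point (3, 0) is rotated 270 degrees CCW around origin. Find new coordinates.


cos(270) = 0, sin(270) = -1
x' = 3*0 - 0*(-1) = 0
y' = 3*(-1) + 0*0 = -3

(0, -3)


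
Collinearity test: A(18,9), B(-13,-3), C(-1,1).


18*(-3-1) - 13*(1-9) - 1*(9+ 3)
= -72 + 104 - 12 = 20

No, not collinear (determinant = 20)


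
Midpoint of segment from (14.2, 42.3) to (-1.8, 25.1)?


Mx = (14.2 - 1.8)/2 = 12.4/2 = 6.2000
My = (42.3 + 25.1)/2 = 67.4/2 = 33.7000

(6.2000, 33.7000)


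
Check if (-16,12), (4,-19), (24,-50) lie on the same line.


-16*(-19+ 50) + 4*(-50-12) + 24*(12+ 19)
= -496 - 248 + 744 = 0

Yes, collinear (determinant = 0)


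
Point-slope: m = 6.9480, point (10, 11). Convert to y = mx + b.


y - 11 = 6.9480(x - 10)
y = 6.9480x + 11 - 6.9480*10
y = 6.9480x - 58.4800

y = 6.9480x - 58.4800


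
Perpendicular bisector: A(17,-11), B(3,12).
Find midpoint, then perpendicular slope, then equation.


Midpoint = (10, 0.5)
Slope of AB = dy/dx = 23/(-14) = -1.6429
Perp slope = -dx/dy = 14/23 = 0.6087
b = My - (perp slope)*Mx = 0.5 + (-14*10)/23 = 0.5 - 6.0870 = -5.5870

y = 0.6087x - 5.5870
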